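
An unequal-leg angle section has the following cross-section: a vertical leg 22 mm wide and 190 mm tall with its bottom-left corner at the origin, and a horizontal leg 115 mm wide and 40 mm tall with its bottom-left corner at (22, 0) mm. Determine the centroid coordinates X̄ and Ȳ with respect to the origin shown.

X̄ = 46.89 mm, Ȳ = 55.71 mm

vertical leg: A = 22 × 190 = 4180.00, centroid at (11.00, 95.00).
horizontal leg: A = 115 × 40 = 4600.00, centroid at (79.50, 20.00).
ΣA = 8780.00 mm², ΣAX̄ = 411680.00 mm³, ΣAȲ = 489100.00 mm³.
X̄ = 411680.00/8780.00 = 46.89 mm; Ȳ = 489100.00/8780.00 = 55.71 mm.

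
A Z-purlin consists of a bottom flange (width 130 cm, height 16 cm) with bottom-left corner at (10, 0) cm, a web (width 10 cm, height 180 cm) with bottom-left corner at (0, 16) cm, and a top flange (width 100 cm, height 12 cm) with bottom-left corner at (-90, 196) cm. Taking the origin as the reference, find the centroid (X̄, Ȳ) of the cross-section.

bottom flange: A = 130 × 16 = 2080.00, centroid at (75.00, 8.00).
web: A = 10 × 180 = 1800.00, centroid at (5.00, 106.00).
top flange: A = 100 × 12 = 1200.00, centroid at (-40.00, 202.00).
ΣA = 5080.00 cm²
ΣAX̄ = (2080.00)(75.00) + (1800.00)(5.00) + (1200.00)(-40.00) = 117000.00 cm³
ΣAȲ = (2080.00)(8.00) + (1800.00)(106.00) + (1200.00)(202.00) = 449840.00 cm³
X̄ = 117000.00 / 5080.00 = 23.03 cm
Ȳ = 449840.00 / 5080.00 = 88.55 cm

X̄ = 23.03 cm, Ȳ = 88.55 cm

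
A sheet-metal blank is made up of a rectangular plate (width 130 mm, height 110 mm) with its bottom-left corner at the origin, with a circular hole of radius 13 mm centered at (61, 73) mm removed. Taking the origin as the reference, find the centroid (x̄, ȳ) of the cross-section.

x̄ = 65.15 mm, ȳ = 54.31 mm

plate: A = 130 × 110 = 14300.00, centroid at (65.00, 55.00).
hole: A = −π·13² = -530.93, centroid at (61.00, 73.00).
ΣA = 13769.07 mm²
ΣAx̄ = (14300.00)(65.00) + (-530.93)(61.00) = 897113.32 mm³
ΣAȳ = (14300.00)(55.00) + (-530.93)(73.00) = 747742.17 mm³
x̄ = 897113.32 / 13769.07 = 65.15 mm
ȳ = 747742.17 / 13769.07 = 54.31 mm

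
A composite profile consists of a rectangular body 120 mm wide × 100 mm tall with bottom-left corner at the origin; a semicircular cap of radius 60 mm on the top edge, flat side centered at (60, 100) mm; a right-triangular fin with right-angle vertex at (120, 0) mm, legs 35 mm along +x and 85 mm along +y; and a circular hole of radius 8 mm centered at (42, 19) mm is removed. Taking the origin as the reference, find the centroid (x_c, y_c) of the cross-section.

x_c = 65.82 mm, y_c = 71.16 mm

rectangular body: A = 120 × 100 = 12000.00, centroid at (60.00, 50.00).
semicircular top: A = ½π·60² = 5654.87, centroid at (60.00, 125.46).
triangular fin: A = ½·35·85 = 1487.50, centroid at (131.67, 28.33).
hole: A = −π·8² = -201.06, centroid at (42.00, 19.00).
ΣA = 18941.30 mm², ΣAx_c = 1246701.57 mm³, ΣAy_c = 1347812.33 mm³.
x_c = 1246701.57/18941.30 = 65.82 mm; y_c = 1347812.33/18941.30 = 71.16 mm.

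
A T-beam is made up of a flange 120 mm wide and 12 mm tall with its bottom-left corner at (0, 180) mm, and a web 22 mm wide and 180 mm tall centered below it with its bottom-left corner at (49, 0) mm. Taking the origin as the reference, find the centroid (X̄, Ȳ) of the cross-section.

X̄ = 60.00 mm, Ȳ = 115.60 mm

web: A = 22 × 180 = 3960.00, centroid at (60.00, 90.00).
flange: A = 120 × 12 = 1440.00, centroid at (60.00, 186.00).
ΣA = 5400.00 mm², ΣAX̄ = 324000.00 mm³, ΣAȲ = 624240.00 mm³.
X̄ = 324000.00/5400.00 = 60.00 mm; Ȳ = 624240.00/5400.00 = 115.60 mm.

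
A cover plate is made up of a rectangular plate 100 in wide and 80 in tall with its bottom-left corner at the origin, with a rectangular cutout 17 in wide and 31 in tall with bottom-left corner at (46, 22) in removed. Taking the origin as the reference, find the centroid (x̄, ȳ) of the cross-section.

Part | A | x̄ᵢ | ȳᵢ | A·x̄ᵢ | A·ȳᵢ
plate | 8000.00 | 50.00 | 40.00 | 400000.00 | 320000.00
hole | -527.00 | 54.50 | 37.50 | -28721.50 | -19762.50
Σ | 7473.00 |  |  | 371278.50 | 300237.50
x̄ = 371278.50 / 7473.00 = 49.68 in
ȳ = 300237.50 / 7473.00 = 40.18 in

x̄ = 49.68 in, ȳ = 40.18 in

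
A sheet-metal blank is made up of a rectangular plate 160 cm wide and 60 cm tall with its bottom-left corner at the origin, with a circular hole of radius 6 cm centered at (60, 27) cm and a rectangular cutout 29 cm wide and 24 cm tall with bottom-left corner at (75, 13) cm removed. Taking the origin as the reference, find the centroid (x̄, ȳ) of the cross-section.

plate: A = 160 × 60 = 9600.00, centroid at (80.00, 30.00).
hole 1: A = −π·6² = -113.10, centroid at (60.00, 27.00).
hole 2: A = −(29 × 24) = -696.00, centroid at (89.50, 25.00).
ΣA = 8790.90 cm², ΣAx̄ = 698922.16 cm³, ΣAȳ = 267546.37 cm³.
x̄ = 698922.16/8790.90 = 79.51 cm; ȳ = 267546.37/8790.90 = 30.43 cm.

x̄ = 79.51 cm, ȳ = 30.43 cm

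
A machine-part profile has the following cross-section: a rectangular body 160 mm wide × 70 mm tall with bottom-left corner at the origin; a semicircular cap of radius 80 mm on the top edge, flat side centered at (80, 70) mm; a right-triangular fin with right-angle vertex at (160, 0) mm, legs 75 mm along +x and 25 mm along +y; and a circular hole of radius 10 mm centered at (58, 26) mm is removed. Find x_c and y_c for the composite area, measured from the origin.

rectangular body: A = 160 × 70 = 11200.00, centroid at (80.00, 35.00).
semicircular top: A = ½π·80² = 10053.10, centroid at (80.00, 103.95).
triangular fin: A = ½·75·25 = 937.50, centroid at (185.00, 8.33).
hole: A = −π·10² = -314.16, centroid at (58.00, 26.00).
ΣA = 21876.44 mm², ΣAx_c = 1855463.98 mm³, ΣAy_c = 1436694.45 mm³.
x_c = 1855463.98/21876.44 = 84.82 mm; y_c = 1436694.45/21876.44 = 65.67 mm.

x_c = 84.82 mm, y_c = 65.67 mm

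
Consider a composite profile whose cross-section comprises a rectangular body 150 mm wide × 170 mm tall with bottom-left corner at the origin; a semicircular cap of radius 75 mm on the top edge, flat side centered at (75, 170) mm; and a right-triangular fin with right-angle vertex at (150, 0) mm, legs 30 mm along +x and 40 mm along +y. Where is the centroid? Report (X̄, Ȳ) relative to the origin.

X̄ = 76.46 mm, Ȳ = 113.32 mm

Part | A | x̄ᵢ | ȳᵢ | A·x̄ᵢ | A·ȳᵢ
rectangular body | 25500.00 | 75.00 | 85.00 | 1912500.00 | 2167500.00
semicircular top | 8835.73 | 75.00 | 201.83 | 662679.70 | 1783323.99
triangular fin | 600.00 | 160.00 | 13.33 | 96000.00 | 8000.00
Σ | 34935.73 |  |  | 2671179.70 | 3958823.99
X̄ = 2671179.70 / 34935.73 = 76.46 mm
Ȳ = 3958823.99 / 34935.73 = 113.32 mm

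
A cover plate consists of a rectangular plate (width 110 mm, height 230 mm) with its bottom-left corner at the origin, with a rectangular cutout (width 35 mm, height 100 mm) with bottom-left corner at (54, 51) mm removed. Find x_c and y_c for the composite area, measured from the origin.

plate: A = 110 × 230 = 25300.00, centroid at (55.00, 115.00).
hole: A = −(35 × 100) = -3500.00, centroid at (71.50, 101.00).
ΣA = 21800.00 mm²
ΣAx_c = (25300.00)(55.00) + (-3500.00)(71.50) = 1141250.00 mm³
ΣAy_c = (25300.00)(115.00) + (-3500.00)(101.00) = 2556000.00 mm³
x_c = 1141250.00 / 21800.00 = 52.35 mm
y_c = 2556000.00 / 21800.00 = 117.25 mm

x_c = 52.35 mm, y_c = 117.25 mm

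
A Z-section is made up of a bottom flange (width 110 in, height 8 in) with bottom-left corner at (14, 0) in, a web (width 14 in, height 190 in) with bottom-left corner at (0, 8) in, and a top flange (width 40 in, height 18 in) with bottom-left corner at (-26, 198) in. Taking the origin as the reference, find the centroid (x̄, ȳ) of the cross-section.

x̄ = 17.61 in, ȳ = 100.13 in

bottom flange: A = 110 × 8 = 880.00, centroid at (69.00, 4.00).
web: A = 14 × 190 = 2660.00, centroid at (7.00, 103.00).
top flange: A = 40 × 18 = 720.00, centroid at (-6.00, 207.00).
ΣA = 4260.00 in²
ΣAx̄ = (880.00)(69.00) + (2660.00)(7.00) + (720.00)(-6.00) = 75020.00 in³
ΣAȳ = (880.00)(4.00) + (2660.00)(103.00) + (720.00)(207.00) = 426540.00 in³
x̄ = 75020.00 / 4260.00 = 17.61 in
ȳ = 426540.00 / 4260.00 = 100.13 in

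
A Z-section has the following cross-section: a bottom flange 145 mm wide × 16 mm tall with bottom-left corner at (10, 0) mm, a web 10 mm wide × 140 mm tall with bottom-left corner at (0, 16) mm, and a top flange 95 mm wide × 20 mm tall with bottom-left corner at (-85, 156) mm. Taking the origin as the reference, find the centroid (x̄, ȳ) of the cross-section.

x̄ = 22.62 mm, ȳ = 80.85 mm

bottom flange: A = 145 × 16 = 2320.00, centroid at (82.50, 8.00).
web: A = 10 × 140 = 1400.00, centroid at (5.00, 86.00).
top flange: A = 95 × 20 = 1900.00, centroid at (-37.50, 166.00).
ΣA = 5620.00 mm², ΣAx̄ = 127150.00 mm³, ΣAȳ = 454360.00 mm³.
x̄ = 127150.00/5620.00 = 22.62 mm; ȳ = 454360.00/5620.00 = 80.85 mm.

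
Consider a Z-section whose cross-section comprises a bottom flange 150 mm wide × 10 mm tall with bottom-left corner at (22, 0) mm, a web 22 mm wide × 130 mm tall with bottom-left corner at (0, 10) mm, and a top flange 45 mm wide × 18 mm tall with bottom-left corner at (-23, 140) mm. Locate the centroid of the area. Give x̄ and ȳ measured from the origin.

x̄ = 34.15 mm, ȳ = 66.28 mm

bottom flange: A = 150 × 10 = 1500.00, centroid at (97.00, 5.00).
web: A = 22 × 130 = 2860.00, centroid at (11.00, 75.00).
top flange: A = 45 × 18 = 810.00, centroid at (-0.50, 149.00).
ΣA = 5170.00 mm²
ΣAx̄ = (1500.00)(97.00) + (2860.00)(11.00) + (810.00)(-0.50) = 176555.00 mm³
ΣAȳ = (1500.00)(5.00) + (2860.00)(75.00) + (810.00)(149.00) = 342690.00 mm³
x̄ = 176555.00 / 5170.00 = 34.15 mm
ȳ = 342690.00 / 5170.00 = 66.28 mm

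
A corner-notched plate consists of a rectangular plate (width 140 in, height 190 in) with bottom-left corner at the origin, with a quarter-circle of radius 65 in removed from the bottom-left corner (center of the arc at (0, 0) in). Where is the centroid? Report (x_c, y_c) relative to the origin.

x_c = 76.05 in, y_c = 104.61 in

Part | A | x̄ᵢ | ȳᵢ | A·x̄ᵢ | A·ȳᵢ
plate | 26600.00 | 70.00 | 95.00 | 1862000.00 | 2527000.00
removed quarter-circle | -3318.31 | 27.59 | 27.59 | -91541.67 | -91541.67
Σ | 23281.69 |  |  | 1770458.33 | 2435458.33
x_c = 1770458.33 / 23281.69 = 76.05 in
y_c = 2435458.33 / 23281.69 = 104.61 in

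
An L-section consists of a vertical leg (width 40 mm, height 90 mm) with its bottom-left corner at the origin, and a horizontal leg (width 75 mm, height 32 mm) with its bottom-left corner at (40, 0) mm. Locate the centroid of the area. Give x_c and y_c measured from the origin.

vertical leg: A = 40 × 90 = 3600.00, centroid at (20.00, 45.00).
horizontal leg: A = 75 × 32 = 2400.00, centroid at (77.50, 16.00).
ΣA = 6000.00 mm², ΣAx_c = 258000.00 mm³, ΣAy_c = 200400.00 mm³.
x_c = 258000.00/6000.00 = 43.00 mm; y_c = 200400.00/6000.00 = 33.40 mm.

x_c = 43.00 mm, y_c = 33.40 mm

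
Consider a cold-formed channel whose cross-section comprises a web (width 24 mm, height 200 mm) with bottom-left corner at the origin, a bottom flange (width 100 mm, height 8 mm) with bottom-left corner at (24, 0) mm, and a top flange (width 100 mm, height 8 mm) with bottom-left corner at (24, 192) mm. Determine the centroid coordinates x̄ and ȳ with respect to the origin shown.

Part | A | x̄ᵢ | ȳᵢ | A·x̄ᵢ | A·ȳᵢ
web | 4800.00 | 12.00 | 100.00 | 57600.00 | 480000.00
bottom flange | 800.00 | 74.00 | 4.00 | 59200.00 | 3200.00
top flange | 800.00 | 74.00 | 196.00 | 59200.00 | 156800.00
Σ | 6400.00 |  |  | 176000.00 | 640000.00
x̄ = 176000.00 / 6400.00 = 27.50 mm
ȳ = 640000.00 / 6400.00 = 100.00 mm

x̄ = 27.50 mm, ȳ = 100.00 mm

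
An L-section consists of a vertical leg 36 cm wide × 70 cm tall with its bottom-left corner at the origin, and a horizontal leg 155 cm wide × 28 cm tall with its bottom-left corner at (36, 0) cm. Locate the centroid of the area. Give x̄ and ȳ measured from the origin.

x̄ = 78.42 cm, ȳ = 21.71 cm

Part | A | x̄ᵢ | ȳᵢ | A·x̄ᵢ | A·ȳᵢ
vertical leg | 2520.00 | 18.00 | 35.00 | 45360.00 | 88200.00
horizontal leg | 4340.00 | 113.50 | 14.00 | 492590.00 | 60760.00
Σ | 6860.00 |  |  | 537950.00 | 148960.00
x̄ = 537950.00 / 6860.00 = 78.42 cm
ȳ = 148960.00 / 6860.00 = 21.71 cm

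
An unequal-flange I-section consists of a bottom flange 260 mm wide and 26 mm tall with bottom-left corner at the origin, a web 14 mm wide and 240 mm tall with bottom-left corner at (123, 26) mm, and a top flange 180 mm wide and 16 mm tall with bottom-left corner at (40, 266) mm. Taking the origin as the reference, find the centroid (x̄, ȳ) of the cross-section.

Part | A | x̄ᵢ | ȳᵢ | A·x̄ᵢ | A·ȳᵢ
bottom flange | 6760.00 | 130.00 | 13.00 | 878800.00 | 87880.00
web | 3360.00 | 130.00 | 146.00 | 436800.00 | 490560.00
top flange | 2880.00 | 130.00 | 274.00 | 374400.00 | 789120.00
Σ | 13000.00 |  |  | 1690000.00 | 1367560.00
x̄ = 1690000.00 / 13000.00 = 130.00 mm
ȳ = 1367560.00 / 13000.00 = 105.20 mm

x̄ = 130.00 mm, ȳ = 105.20 mm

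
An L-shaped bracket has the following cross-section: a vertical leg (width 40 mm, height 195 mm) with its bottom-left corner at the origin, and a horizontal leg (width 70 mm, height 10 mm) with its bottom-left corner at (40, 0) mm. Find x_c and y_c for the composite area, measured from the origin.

x_c = 24.53 mm, y_c = 89.88 mm

Part | A | x̄ᵢ | ȳᵢ | A·x̄ᵢ | A·ȳᵢ
vertical leg | 7800.00 | 20.00 | 97.50 | 156000.00 | 760500.00
horizontal leg | 700.00 | 75.00 | 5.00 | 52500.00 | 3500.00
Σ | 8500.00 |  |  | 208500.00 | 764000.00
x_c = 208500.00 / 8500.00 = 24.53 mm
y_c = 764000.00 / 8500.00 = 89.88 mm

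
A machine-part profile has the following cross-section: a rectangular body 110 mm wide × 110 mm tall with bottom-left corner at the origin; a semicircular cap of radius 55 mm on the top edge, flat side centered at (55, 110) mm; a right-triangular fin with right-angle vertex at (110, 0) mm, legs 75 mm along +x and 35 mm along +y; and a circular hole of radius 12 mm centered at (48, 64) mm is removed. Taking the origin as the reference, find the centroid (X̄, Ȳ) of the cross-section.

X̄ = 61.11 mm, Ȳ = 72.58 mm

rectangular body: A = 110 × 110 = 12100.00, centroid at (55.00, 55.00).
semicircular top: A = ½π·55² = 4751.66, centroid at (55.00, 133.34).
triangular fin: A = ½·75·35 = 1312.50, centroid at (135.00, 11.67).
hole: A = −π·12² = -452.39, centroid at (48.00, 64.00).
ΣA = 17711.77 mm²
ΣAX̄ = (12100.00)(55.00) + (4751.66)(55.00) + (1312.50)(135.00) + (-452.39)(48.00) = 1082314.05 mm³
ΣAȲ = (12100.00)(55.00) + (4751.66)(133.34) + (1312.50)(11.67) + (-452.39)(64.00) = 1285458.73 mm³
X̄ = 1082314.05 / 17711.77 = 61.11 mm
Ȳ = 1285458.73 / 17711.77 = 72.58 mm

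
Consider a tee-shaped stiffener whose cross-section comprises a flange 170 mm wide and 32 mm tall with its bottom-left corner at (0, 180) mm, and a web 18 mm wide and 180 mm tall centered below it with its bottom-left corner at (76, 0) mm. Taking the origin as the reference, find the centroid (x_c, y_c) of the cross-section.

x_c = 85.00 mm, y_c = 156.43 mm

Part | A | x̄ᵢ | ȳᵢ | A·x̄ᵢ | A·ȳᵢ
web | 3240.00 | 85.00 | 90.00 | 275400.00 | 291600.00
flange | 5440.00 | 85.00 | 196.00 | 462400.00 | 1066240.00
Σ | 8680.00 |  |  | 737800.00 | 1357840.00
x_c = 737800.00 / 8680.00 = 85.00 mm
y_c = 1357840.00 / 8680.00 = 156.43 mm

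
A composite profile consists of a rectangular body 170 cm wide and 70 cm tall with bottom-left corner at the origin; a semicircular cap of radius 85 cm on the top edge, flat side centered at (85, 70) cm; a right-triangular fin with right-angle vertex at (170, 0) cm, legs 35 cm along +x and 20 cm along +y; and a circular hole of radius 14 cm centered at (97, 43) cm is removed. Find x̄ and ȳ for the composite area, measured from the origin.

Part | A | x̄ᵢ | ȳᵢ | A·x̄ᵢ | A·ȳᵢ
rectangular body | 11900.00 | 85.00 | 35.00 | 1011500.00 | 416500.00
semicircular top | 11349.00 | 85.00 | 106.08 | 964665.29 | 1203846.91
triangular fin | 350.00 | 181.67 | 6.67 | 63583.33 | 2333.33
hole | -615.75 | 97.00 | 43.00 | -59727.96 | -26477.34
Σ | 22983.25 |  |  | 1980020.67 | 1596202.90
x̄ = 1980020.67 / 22983.25 = 86.15 cm
ȳ = 1596202.90 / 22983.25 = 69.45 cm

x̄ = 86.15 cm, ȳ = 69.45 cm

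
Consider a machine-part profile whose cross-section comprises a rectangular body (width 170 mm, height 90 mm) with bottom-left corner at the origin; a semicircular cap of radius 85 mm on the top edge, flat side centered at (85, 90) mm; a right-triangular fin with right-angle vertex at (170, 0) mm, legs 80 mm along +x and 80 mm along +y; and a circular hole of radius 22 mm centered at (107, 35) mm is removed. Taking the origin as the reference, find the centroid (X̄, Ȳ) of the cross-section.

rectangular body: A = 170 × 90 = 15300.00, centroid at (85.00, 45.00).
semicircular top: A = ½π·85² = 11349.00, centroid at (85.00, 126.08).
triangular fin: A = ½·80·80 = 3200.00, centroid at (196.67, 26.67).
hole: A = −π·22² = -1520.53, centroid at (107.00, 35.00).
ΣA = 28328.47 mm²
ΣAX̄ = (15300.00)(85.00) + (11349.00)(85.00) + (3200.00)(196.67) + (-1520.53)(107.00) = 2731801.83 mm³
ΣAȲ = (15300.00)(45.00) + (11349.00)(126.08) + (3200.00)(26.67) + (-1520.53)(35.00) = 2151441.73 mm³
X̄ = 2731801.83 / 28328.47 = 96.43 mm
Ȳ = 2151441.73 / 28328.47 = 75.95 mm

X̄ = 96.43 mm, Ȳ = 75.95 mm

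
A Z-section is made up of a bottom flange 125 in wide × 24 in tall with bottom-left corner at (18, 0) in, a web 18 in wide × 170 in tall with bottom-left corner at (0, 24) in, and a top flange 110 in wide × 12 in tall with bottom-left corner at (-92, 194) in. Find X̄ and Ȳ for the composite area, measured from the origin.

X̄ = 29.84 in, Ȳ = 85.85 in

Part | A | x̄ᵢ | ȳᵢ | A·x̄ᵢ | A·ȳᵢ
bottom flange | 3000.00 | 80.50 | 12.00 | 241500.00 | 36000.00
web | 3060.00 | 9.00 | 109.00 | 27540.00 | 333540.00
top flange | 1320.00 | -37.00 | 200.00 | -48840.00 | 264000.00
Σ | 7380.00 |  |  | 220200.00 | 633540.00
X̄ = 220200.00 / 7380.00 = 29.84 in
Ȳ = 633540.00 / 7380.00 = 85.85 in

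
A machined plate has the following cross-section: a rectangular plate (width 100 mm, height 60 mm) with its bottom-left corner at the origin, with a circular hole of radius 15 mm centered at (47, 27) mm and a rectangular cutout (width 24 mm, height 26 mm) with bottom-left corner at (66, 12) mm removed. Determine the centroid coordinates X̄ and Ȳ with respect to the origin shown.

X̄ = 46.71 mm, Ȳ = 31.12 mm

plate: A = 100 × 60 = 6000.00, centroid at (50.00, 30.00).
hole 1: A = −π·15² = -706.86, centroid at (47.00, 27.00).
hole 2: A = −(24 × 26) = -624.00, centroid at (78.00, 25.00).
ΣA = 4669.14 mm², ΣAX̄ = 218105.66 mm³, ΣAȲ = 145314.82 mm³.
X̄ = 218105.66/4669.14 = 46.71 mm; Ȳ = 145314.82/4669.14 = 31.12 mm.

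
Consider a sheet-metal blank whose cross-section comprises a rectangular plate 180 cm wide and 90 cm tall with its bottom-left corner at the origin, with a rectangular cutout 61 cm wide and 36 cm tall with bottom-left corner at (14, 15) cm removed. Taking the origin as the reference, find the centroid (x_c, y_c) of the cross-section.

plate: A = 180 × 90 = 16200.00, centroid at (90.00, 45.00).
hole: A = −(61 × 36) = -2196.00, centroid at (44.50, 33.00).
ΣA = 14004.00 cm²
ΣAx_c = (16200.00)(90.00) + (-2196.00)(44.50) = 1360278.00 cm³
ΣAy_c = (16200.00)(45.00) + (-2196.00)(33.00) = 656532.00 cm³
x_c = 1360278.00 / 14004.00 = 97.13 cm
y_c = 656532.00 / 14004.00 = 46.88 cm

x_c = 97.13 cm, y_c = 46.88 cm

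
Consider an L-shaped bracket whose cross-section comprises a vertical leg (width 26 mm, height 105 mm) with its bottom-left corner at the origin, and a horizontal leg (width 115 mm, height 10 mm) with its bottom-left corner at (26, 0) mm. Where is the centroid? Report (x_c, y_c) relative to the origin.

vertical leg: A = 26 × 105 = 2730.00, centroid at (13.00, 52.50).
horizontal leg: A = 115 × 10 = 1150.00, centroid at (83.50, 5.00).
ΣA = 3880.00 mm², ΣAx_c = 131515.00 mm³, ΣAy_c = 149075.00 mm³.
x_c = 131515.00/3880.00 = 33.90 mm; y_c = 149075.00/3880.00 = 38.42 mm.

x_c = 33.90 mm, y_c = 38.42 mm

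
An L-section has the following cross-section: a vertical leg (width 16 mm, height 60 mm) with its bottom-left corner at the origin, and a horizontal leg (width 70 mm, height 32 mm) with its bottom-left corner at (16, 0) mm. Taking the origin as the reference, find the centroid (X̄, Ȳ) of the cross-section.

X̄ = 38.10 mm, Ȳ = 20.20 mm

vertical leg: A = 16 × 60 = 960.00, centroid at (8.00, 30.00).
horizontal leg: A = 70 × 32 = 2240.00, centroid at (51.00, 16.00).
ΣA = 3200.00 mm²
ΣAX̄ = (960.00)(8.00) + (2240.00)(51.00) = 121920.00 mm³
ΣAȲ = (960.00)(30.00) + (2240.00)(16.00) = 64640.00 mm³
X̄ = 121920.00 / 3200.00 = 38.10 mm
Ȳ = 64640.00 / 3200.00 = 20.20 mm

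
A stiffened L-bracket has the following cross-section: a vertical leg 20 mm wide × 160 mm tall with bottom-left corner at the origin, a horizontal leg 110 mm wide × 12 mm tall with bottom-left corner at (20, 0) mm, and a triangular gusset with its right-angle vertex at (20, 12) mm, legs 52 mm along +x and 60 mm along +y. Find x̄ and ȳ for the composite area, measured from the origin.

x̄ = 31.12 mm, ȳ = 51.62 mm

Part | A | x̄ᵢ | ȳᵢ | A·x̄ᵢ | A·ȳᵢ
vertical leg | 3200.00 | 10.00 | 80.00 | 32000.00 | 256000.00
horizontal leg | 1320.00 | 75.00 | 6.00 | 99000.00 | 7920.00
gusset | 1560.00 | 37.33 | 32.00 | 58240.00 | 49920.00
Σ | 6080.00 |  |  | 189240.00 | 313840.00
x̄ = 189240.00 / 6080.00 = 31.12 mm
ȳ = 313840.00 / 6080.00 = 51.62 mm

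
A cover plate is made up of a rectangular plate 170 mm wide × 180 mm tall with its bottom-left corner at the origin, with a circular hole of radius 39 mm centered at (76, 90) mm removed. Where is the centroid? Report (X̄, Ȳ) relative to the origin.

Part | A | x̄ᵢ | ȳᵢ | A·x̄ᵢ | A·ȳᵢ
plate | 30600.00 | 85.00 | 90.00 | 2601000.00 | 2754000.00
hole | -4778.36 | 76.00 | 90.00 | -363155.54 | -430052.62
Σ | 25821.64 |  |  | 2237844.46 | 2323947.38
X̄ = 2237844.46 / 25821.64 = 86.67 mm
Ȳ = 2323947.38 / 25821.64 = 90.00 mm

X̄ = 86.67 mm, Ȳ = 90.00 mm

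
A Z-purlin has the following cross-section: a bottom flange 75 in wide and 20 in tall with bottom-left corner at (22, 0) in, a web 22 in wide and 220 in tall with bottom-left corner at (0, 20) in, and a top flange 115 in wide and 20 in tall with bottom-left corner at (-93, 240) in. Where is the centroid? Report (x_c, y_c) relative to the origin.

x_c = 7.04 in, y_c = 141.11 in

bottom flange: A = 75 × 20 = 1500.00, centroid at (59.50, 10.00).
web: A = 22 × 220 = 4840.00, centroid at (11.00, 130.00).
top flange: A = 115 × 20 = 2300.00, centroid at (-35.50, 250.00).
ΣA = 8640.00 in², ΣAx_c = 60840.00 in³, ΣAy_c = 1219200.00 in³.
x_c = 60840.00/8640.00 = 7.04 in; y_c = 1219200.00/8640.00 = 141.11 in.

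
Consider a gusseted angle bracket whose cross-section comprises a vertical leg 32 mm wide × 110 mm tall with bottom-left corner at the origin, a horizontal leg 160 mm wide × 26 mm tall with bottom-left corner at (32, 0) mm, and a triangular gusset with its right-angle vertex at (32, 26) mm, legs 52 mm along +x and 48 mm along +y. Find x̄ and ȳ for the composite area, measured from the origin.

vertical leg: A = 32 × 110 = 3520.00, centroid at (16.00, 55.00).
horizontal leg: A = 160 × 26 = 4160.00, centroid at (112.00, 13.00).
gusset: A = ½·52·48 = 1248.00, centroid at (49.33, 42.00).
ΣA = 8928.00 mm², ΣAx̄ = 583808.00 mm³, ΣAȳ = 300096.00 mm³.
x̄ = 583808.00/8928.00 = 65.39 mm; ȳ = 300096.00/8928.00 = 33.61 mm.

x̄ = 65.39 mm, ȳ = 33.61 mm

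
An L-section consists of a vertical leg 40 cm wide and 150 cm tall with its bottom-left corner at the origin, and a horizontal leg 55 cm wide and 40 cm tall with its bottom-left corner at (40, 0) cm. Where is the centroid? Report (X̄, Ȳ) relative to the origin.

vertical leg: A = 40 × 150 = 6000.00, centroid at (20.00, 75.00).
horizontal leg: A = 55 × 40 = 2200.00, centroid at (67.50, 20.00).
ΣA = 8200.00 cm², ΣAX̄ = 268500.00 cm³, ΣAȲ = 494000.00 cm³.
X̄ = 268500.00/8200.00 = 32.74 cm; Ȳ = 494000.00/8200.00 = 60.24 cm.

X̄ = 32.74 cm, Ȳ = 60.24 cm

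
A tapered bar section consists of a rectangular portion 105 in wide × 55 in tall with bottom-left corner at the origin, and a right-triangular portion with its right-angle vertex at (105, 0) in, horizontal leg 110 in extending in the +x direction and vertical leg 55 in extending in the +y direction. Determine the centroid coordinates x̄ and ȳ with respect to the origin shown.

Part | A | x̄ᵢ | ȳᵢ | A·x̄ᵢ | A·ȳᵢ
rectangular portion | 5775.00 | 52.50 | 27.50 | 303187.50 | 158812.50
triangular portion | 3025.00 | 141.67 | 18.33 | 428541.67 | 55458.33
Σ | 8800.00 |  |  | 731729.17 | 214270.83
x̄ = 731729.17 / 8800.00 = 83.15 in
ȳ = 214270.83 / 8800.00 = 24.35 in

x̄ = 83.15 in, ȳ = 24.35 in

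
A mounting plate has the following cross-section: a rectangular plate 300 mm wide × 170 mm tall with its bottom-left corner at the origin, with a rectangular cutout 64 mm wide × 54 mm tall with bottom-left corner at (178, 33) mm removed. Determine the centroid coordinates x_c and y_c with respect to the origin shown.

x_c = 145.64 mm, y_c = 86.82 mm

Part | A | x̄ᵢ | ȳᵢ | A·x̄ᵢ | A·ȳᵢ
plate | 51000.00 | 150.00 | 85.00 | 7650000.00 | 4335000.00
hole | -3456.00 | 210.00 | 60.00 | -725760.00 | -207360.00
Σ | 47544.00 |  |  | 6924240.00 | 4127640.00
x_c = 6924240.00 / 47544.00 = 145.64 mm
y_c = 4127640.00 / 47544.00 = 86.82 mm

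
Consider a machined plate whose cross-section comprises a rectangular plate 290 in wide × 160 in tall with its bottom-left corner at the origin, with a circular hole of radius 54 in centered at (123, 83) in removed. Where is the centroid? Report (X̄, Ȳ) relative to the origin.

X̄ = 150.41 in, Ȳ = 79.26 in

plate: A = 290 × 160 = 46400.00, centroid at (145.00, 80.00).
hole: A = −π·54² = -9160.88, centroid at (123.00, 83.00).
ΣA = 37239.12 in²
ΣAX̄ = (46400.00)(145.00) + (-9160.88)(123.00) = 5601211.25 in³
ΣAȲ = (46400.00)(80.00) + (-9160.88)(83.00) = 2951646.61 in³
X̄ = 5601211.25 / 37239.12 = 150.41 in
Ȳ = 2951646.61 / 37239.12 = 79.26 in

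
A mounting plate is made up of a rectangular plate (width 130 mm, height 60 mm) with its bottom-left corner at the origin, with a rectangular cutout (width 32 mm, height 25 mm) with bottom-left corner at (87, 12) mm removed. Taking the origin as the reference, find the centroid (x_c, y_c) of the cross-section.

Part | A | x̄ᵢ | ȳᵢ | A·x̄ᵢ | A·ȳᵢ
plate | 7800.00 | 65.00 | 30.00 | 507000.00 | 234000.00
hole | -800.00 | 103.00 | 24.50 | -82400.00 | -19600.00
Σ | 7000.00 |  |  | 424600.00 | 214400.00
x_c = 424600.00 / 7000.00 = 60.66 mm
y_c = 214400.00 / 7000.00 = 30.63 mm

x_c = 60.66 mm, y_c = 30.63 mm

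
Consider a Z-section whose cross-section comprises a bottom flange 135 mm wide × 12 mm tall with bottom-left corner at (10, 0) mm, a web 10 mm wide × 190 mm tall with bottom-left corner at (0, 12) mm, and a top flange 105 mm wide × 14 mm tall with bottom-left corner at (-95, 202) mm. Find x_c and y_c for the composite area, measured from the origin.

bottom flange: A = 135 × 12 = 1620.00, centroid at (77.50, 6.00).
web: A = 10 × 190 = 1900.00, centroid at (5.00, 107.00).
top flange: A = 105 × 14 = 1470.00, centroid at (-42.50, 209.00).
ΣA = 4990.00 mm²
ΣAx_c = (1620.00)(77.50) + (1900.00)(5.00) + (1470.00)(-42.50) = 72575.00 mm³
ΣAy_c = (1620.00)(6.00) + (1900.00)(107.00) + (1470.00)(209.00) = 520250.00 mm³
x_c = 72575.00 / 4990.00 = 14.54 mm
y_c = 520250.00 / 4990.00 = 104.26 mm

x_c = 14.54 mm, y_c = 104.26 mm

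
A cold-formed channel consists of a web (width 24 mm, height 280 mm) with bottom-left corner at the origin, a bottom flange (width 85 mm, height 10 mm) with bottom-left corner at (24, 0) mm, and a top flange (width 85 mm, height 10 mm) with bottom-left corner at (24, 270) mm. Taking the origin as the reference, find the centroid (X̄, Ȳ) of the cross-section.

X̄ = 23.00 mm, Ȳ = 140.00 mm

Part | A | x̄ᵢ | ȳᵢ | A·x̄ᵢ | A·ȳᵢ
web | 6720.00 | 12.00 | 140.00 | 80640.00 | 940800.00
bottom flange | 850.00 | 66.50 | 5.00 | 56525.00 | 4250.00
top flange | 850.00 | 66.50 | 275.00 | 56525.00 | 233750.00
Σ | 8420.00 |  |  | 193690.00 | 1178800.00
X̄ = 193690.00 / 8420.00 = 23.00 mm
Ȳ = 1178800.00 / 8420.00 = 140.00 mm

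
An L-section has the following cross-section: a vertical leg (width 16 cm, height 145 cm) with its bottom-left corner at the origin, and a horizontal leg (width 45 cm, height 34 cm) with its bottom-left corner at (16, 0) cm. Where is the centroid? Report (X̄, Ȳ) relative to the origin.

X̄ = 20.12 cm, Ȳ = 50.44 cm

Part | A | x̄ᵢ | ȳᵢ | A·x̄ᵢ | A·ȳᵢ
vertical leg | 2320.00 | 8.00 | 72.50 | 18560.00 | 168200.00
horizontal leg | 1530.00 | 38.50 | 17.00 | 58905.00 | 26010.00
Σ | 3850.00 |  |  | 77465.00 | 194210.00
X̄ = 77465.00 / 3850.00 = 20.12 cm
Ȳ = 194210.00 / 3850.00 = 50.44 cm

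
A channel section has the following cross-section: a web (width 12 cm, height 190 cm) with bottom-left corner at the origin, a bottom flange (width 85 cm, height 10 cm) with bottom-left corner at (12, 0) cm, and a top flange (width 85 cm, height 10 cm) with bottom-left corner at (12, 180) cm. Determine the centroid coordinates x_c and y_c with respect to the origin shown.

Part | A | x̄ᵢ | ȳᵢ | A·x̄ᵢ | A·ȳᵢ
web | 2280.00 | 6.00 | 95.00 | 13680.00 | 216600.00
bottom flange | 850.00 | 54.50 | 5.00 | 46325.00 | 4250.00
top flange | 850.00 | 54.50 | 185.00 | 46325.00 | 157250.00
Σ | 3980.00 |  |  | 106330.00 | 378100.00
x_c = 106330.00 / 3980.00 = 26.72 cm
y_c = 378100.00 / 3980.00 = 95.00 cm

x_c = 26.72 cm, y_c = 95.00 cm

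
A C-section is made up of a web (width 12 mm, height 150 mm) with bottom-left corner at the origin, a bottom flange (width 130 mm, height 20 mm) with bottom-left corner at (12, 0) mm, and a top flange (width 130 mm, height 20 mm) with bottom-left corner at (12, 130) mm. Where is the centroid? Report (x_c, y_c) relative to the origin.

x_c = 58.74 mm, y_c = 75.00 mm

web: A = 12 × 150 = 1800.00, centroid at (6.00, 75.00).
bottom flange: A = 130 × 20 = 2600.00, centroid at (77.00, 10.00).
top flange: A = 130 × 20 = 2600.00, centroid at (77.00, 140.00).
ΣA = 7000.00 mm², ΣAx_c = 411200.00 mm³, ΣAy_c = 525000.00 mm³.
x_c = 411200.00/7000.00 = 58.74 mm; y_c = 525000.00/7000.00 = 75.00 mm.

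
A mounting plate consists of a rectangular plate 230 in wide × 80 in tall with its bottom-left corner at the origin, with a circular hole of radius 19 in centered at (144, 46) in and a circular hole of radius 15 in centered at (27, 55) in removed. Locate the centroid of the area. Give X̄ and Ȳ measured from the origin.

X̄ = 116.77 in, Ȳ = 38.95 in

plate: A = 230 × 80 = 18400.00, centroid at (115.00, 40.00).
hole 1: A = −π·19² = -1134.11, centroid at (144.00, 46.00).
hole 2: A = −π·15² = -706.86, centroid at (27.00, 55.00).
ΣA = 16559.03 in²
ΣAX̄ = (18400.00)(115.00) + (-1134.11)(144.00) + (-706.86)(27.00) = 1933602.27 in³
ΣAȲ = (18400.00)(40.00) + (-1134.11)(46.00) + (-706.86)(55.00) = 644953.50 in³
X̄ = 1933602.27 / 16559.03 = 116.77 in
Ȳ = 644953.50 / 16559.03 = 38.95 in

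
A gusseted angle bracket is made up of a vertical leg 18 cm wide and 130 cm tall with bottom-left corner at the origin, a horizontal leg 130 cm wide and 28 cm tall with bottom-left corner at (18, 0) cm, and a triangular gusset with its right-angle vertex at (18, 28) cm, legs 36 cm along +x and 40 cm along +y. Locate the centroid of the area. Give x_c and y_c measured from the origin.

x_c = 51.46 cm, y_c = 34.75 cm

Part | A | x̄ᵢ | ȳᵢ | A·x̄ᵢ | A·ȳᵢ
vertical leg | 2340.00 | 9.00 | 65.00 | 21060.00 | 152100.00
horizontal leg | 3640.00 | 83.00 | 14.00 | 302120.00 | 50960.00
gusset | 720.00 | 30.00 | 41.33 | 21600.00 | 29760.00
Σ | 6700.00 |  |  | 344780.00 | 232820.00
x_c = 344780.00 / 6700.00 = 51.46 cm
y_c = 232820.00 / 6700.00 = 34.75 cm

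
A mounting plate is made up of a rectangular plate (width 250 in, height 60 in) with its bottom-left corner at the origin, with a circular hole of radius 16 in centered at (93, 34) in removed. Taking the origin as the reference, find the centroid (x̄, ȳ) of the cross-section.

x̄ = 126.81 in, ȳ = 29.77 in

Part | A | x̄ᵢ | ȳᵢ | A·x̄ᵢ | A·ȳᵢ
plate | 15000.00 | 125.00 | 30.00 | 1875000.00 | 450000.00
hole | -804.25 | 93.00 | 34.00 | -74795.04 | -27344.42
Σ | 14195.75 |  |  | 1800204.96 | 422655.58
x̄ = 1800204.96 / 14195.75 = 126.81 in
ȳ = 422655.58 / 14195.75 = 29.77 in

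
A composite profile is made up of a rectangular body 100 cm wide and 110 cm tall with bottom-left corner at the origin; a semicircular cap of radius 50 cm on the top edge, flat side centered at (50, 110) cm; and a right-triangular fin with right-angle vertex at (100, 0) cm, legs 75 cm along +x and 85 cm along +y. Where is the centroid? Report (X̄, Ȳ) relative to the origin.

X̄ = 63.20 cm, Ȳ = 66.83 cm

rectangular body: A = 100 × 110 = 11000.00, centroid at (50.00, 55.00).
semicircular top: A = ½π·50² = 3926.99, centroid at (50.00, 131.22).
triangular fin: A = ½·75·85 = 3187.50, centroid at (125.00, 28.33).
ΣA = 18114.49 cm²
ΣAX̄ = (11000.00)(50.00) + (3926.99)(50.00) + (3187.50)(125.00) = 1144787.04 cm³
ΣAȲ = (11000.00)(55.00) + (3926.99)(131.22) + (3187.50)(28.33) = 1210614.82 cm³
X̄ = 1144787.04 / 18114.49 = 63.20 cm
Ȳ = 1210614.82 / 18114.49 = 66.83 cm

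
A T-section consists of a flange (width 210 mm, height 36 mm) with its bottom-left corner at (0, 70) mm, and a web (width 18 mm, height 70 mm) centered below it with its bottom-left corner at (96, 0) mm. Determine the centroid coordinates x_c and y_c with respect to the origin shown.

x_c = 105.00 mm, y_c = 80.43 mm

web: A = 18 × 70 = 1260.00, centroid at (105.00, 35.00).
flange: A = 210 × 36 = 7560.00, centroid at (105.00, 88.00).
ΣA = 8820.00 mm², ΣAx_c = 926100.00 mm³, ΣAy_c = 709380.00 mm³.
x_c = 926100.00/8820.00 = 105.00 mm; y_c = 709380.00/8820.00 = 80.43 mm.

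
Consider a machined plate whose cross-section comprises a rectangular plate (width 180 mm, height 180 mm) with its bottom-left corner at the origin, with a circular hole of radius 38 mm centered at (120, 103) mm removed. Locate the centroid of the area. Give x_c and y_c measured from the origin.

Part | A | x̄ᵢ | ȳᵢ | A·x̄ᵢ | A·ȳᵢ
plate | 32400.00 | 90.00 | 90.00 | 2916000.00 | 2916000.00
hole | -4536.46 | 120.00 | 103.00 | -544375.18 | -467255.36
Σ | 27863.54 |  |  | 2371624.82 | 2448744.64
x_c = 2371624.82 / 27863.54 = 85.12 mm
y_c = 2448744.64 / 27863.54 = 87.88 mm

x_c = 85.12 mm, y_c = 87.88 mm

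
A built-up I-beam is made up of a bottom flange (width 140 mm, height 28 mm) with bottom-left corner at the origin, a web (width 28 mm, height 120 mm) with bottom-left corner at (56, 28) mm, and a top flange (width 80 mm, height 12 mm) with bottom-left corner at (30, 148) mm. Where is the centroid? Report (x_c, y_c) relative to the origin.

bottom flange: A = 140 × 28 = 3920.00, centroid at (70.00, 14.00).
web: A = 28 × 120 = 3360.00, centroid at (70.00, 88.00).
top flange: A = 80 × 12 = 960.00, centroid at (70.00, 154.00).
ΣA = 8240.00 mm²
ΣAx_c = (3920.00)(70.00) + (3360.00)(70.00) + (960.00)(70.00) = 576800.00 mm³
ΣAy_c = (3920.00)(14.00) + (3360.00)(88.00) + (960.00)(154.00) = 498400.00 mm³
x_c = 576800.00 / 8240.00 = 70.00 mm
y_c = 498400.00 / 8240.00 = 60.49 mm

x_c = 70.00 mm, y_c = 60.49 mm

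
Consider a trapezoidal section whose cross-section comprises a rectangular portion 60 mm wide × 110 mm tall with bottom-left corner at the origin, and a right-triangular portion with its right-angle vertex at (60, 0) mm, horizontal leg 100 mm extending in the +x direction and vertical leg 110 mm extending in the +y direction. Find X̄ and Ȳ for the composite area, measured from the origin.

Part | A | x̄ᵢ | ȳᵢ | A·x̄ᵢ | A·ȳᵢ
rectangular portion | 6600.00 | 30.00 | 55.00 | 198000.00 | 363000.00
triangular portion | 5500.00 | 93.33 | 36.67 | 513333.33 | 201666.67
Σ | 12100.00 |  |  | 711333.33 | 564666.67
X̄ = 711333.33 / 12100.00 = 58.79 mm
Ȳ = 564666.67 / 12100.00 = 46.67 mm

X̄ = 58.79 mm, Ȳ = 46.67 mm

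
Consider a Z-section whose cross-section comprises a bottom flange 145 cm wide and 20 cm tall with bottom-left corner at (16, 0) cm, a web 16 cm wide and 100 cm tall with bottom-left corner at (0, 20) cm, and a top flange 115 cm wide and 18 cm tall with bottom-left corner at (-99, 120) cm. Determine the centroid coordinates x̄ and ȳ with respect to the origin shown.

x̄ = 27.94 cm, ȳ = 62.11 cm

bottom flange: A = 145 × 20 = 2900.00, centroid at (88.50, 10.00).
web: A = 16 × 100 = 1600.00, centroid at (8.00, 70.00).
top flange: A = 115 × 18 = 2070.00, centroid at (-41.50, 129.00).
ΣA = 6570.00 cm²
ΣAx̄ = (2900.00)(88.50) + (1600.00)(8.00) + (2070.00)(-41.50) = 183545.00 cm³
ΣAȳ = (2900.00)(10.00) + (1600.00)(70.00) + (2070.00)(129.00) = 408030.00 cm³
x̄ = 183545.00 / 6570.00 = 27.94 cm
ȳ = 408030.00 / 6570.00 = 62.11 cm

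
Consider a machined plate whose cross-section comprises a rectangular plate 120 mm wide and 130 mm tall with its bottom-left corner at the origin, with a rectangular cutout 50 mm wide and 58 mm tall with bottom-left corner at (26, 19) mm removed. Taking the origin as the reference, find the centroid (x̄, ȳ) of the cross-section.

plate: A = 120 × 130 = 15600.00, centroid at (60.00, 65.00).
hole: A = −(50 × 58) = -2900.00, centroid at (51.00, 48.00).
ΣA = 12700.00 mm², ΣAx̄ = 788100.00 mm³, ΣAȳ = 874800.00 mm³.
x̄ = 788100.00/12700.00 = 62.06 mm; ȳ = 874800.00/12700.00 = 68.88 mm.

x̄ = 62.06 mm, ȳ = 68.88 mm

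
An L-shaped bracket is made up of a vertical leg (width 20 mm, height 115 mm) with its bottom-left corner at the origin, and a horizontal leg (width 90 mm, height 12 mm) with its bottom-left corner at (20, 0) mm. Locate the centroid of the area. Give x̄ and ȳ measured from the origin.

x̄ = 27.57 mm, ȳ = 41.04 mm

vertical leg: A = 20 × 115 = 2300.00, centroid at (10.00, 57.50).
horizontal leg: A = 90 × 12 = 1080.00, centroid at (65.00, 6.00).
ΣA = 3380.00 mm²
ΣAx̄ = (2300.00)(10.00) + (1080.00)(65.00) = 93200.00 mm³
ΣAȳ = (2300.00)(57.50) + (1080.00)(6.00) = 138730.00 mm³
x̄ = 93200.00 / 3380.00 = 27.57 mm
ȳ = 138730.00 / 3380.00 = 41.04 mm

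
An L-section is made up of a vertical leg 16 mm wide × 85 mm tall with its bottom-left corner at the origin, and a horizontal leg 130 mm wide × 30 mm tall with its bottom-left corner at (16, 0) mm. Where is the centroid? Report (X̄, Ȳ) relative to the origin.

X̄ = 62.13 mm, Ȳ = 22.11 mm

vertical leg: A = 16 × 85 = 1360.00, centroid at (8.00, 42.50).
horizontal leg: A = 130 × 30 = 3900.00, centroid at (81.00, 15.00).
ΣA = 5260.00 mm²
ΣAX̄ = (1360.00)(8.00) + (3900.00)(81.00) = 326780.00 mm³
ΣAȲ = (1360.00)(42.50) + (3900.00)(15.00) = 116300.00 mm³
X̄ = 326780.00 / 5260.00 = 62.13 mm
Ȳ = 116300.00 / 5260.00 = 22.11 mm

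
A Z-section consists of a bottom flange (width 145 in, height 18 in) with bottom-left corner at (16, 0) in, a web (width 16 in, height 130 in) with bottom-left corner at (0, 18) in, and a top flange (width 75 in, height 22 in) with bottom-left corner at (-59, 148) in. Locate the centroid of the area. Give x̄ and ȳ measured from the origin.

bottom flange: A = 145 × 18 = 2610.00, centroid at (88.50, 9.00).
web: A = 16 × 130 = 2080.00, centroid at (8.00, 83.00).
top flange: A = 75 × 22 = 1650.00, centroid at (-21.50, 159.00).
ΣA = 6340.00 in²
ΣAx̄ = (2610.00)(88.50) + (2080.00)(8.00) + (1650.00)(-21.50) = 212150.00 in³
ΣAȳ = (2610.00)(9.00) + (2080.00)(83.00) + (1650.00)(159.00) = 458480.00 in³
x̄ = 212150.00 / 6340.00 = 33.46 in
ȳ = 458480.00 / 6340.00 = 72.32 in

x̄ = 33.46 in, ȳ = 72.32 in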